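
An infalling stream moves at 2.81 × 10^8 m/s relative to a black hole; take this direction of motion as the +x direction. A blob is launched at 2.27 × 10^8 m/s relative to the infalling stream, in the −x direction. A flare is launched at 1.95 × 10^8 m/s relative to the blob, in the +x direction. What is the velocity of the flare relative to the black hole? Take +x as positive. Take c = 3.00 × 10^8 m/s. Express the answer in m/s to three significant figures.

Apply u = (u' + v)/(1 + u'v/c²) successively, working outward toward the black hole.
(Dividing each given speed by c = 3.00 × 10^8 m/s to work in units of c.)
Start: velocity of the infalling stream relative to the black hole = 0.9367c.
Compose with the blob (u' = -0.757 in the infalling stream frame): u_1 = (-0.757 + 0.937) / (1 + (-0.757)·0.937) = 0.1800/0.2913 = 0.6180.
Compose with the flare (u' = 0.650 in the blob frame): u_2 = (0.650 + 0.618) / (1 + 0.650·0.618) = 1.2680/1.4017 = 0.9046.
So u = 0.9046 × 3.00 × 10^8 m/s.

+2.71 × 10^8 m/s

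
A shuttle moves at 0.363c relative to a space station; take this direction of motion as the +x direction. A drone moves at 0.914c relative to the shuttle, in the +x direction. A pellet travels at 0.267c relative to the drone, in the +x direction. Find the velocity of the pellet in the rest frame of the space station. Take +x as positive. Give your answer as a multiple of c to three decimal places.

Apply u = (u' + v)/(1 + u'v/c²) successively, working outward toward the space station.
Start: velocity of the shuttle relative to the space station = 0.3630c.
Compose with the drone (u' = 0.914 in the shuttle frame): u_1 = (0.914 + 0.363) / (1 + 0.914·0.363) = 1.2770/1.3318 = 0.9589.
Compose with the pellet (u' = 0.267 in the drone frame): u_2 = (0.267 + 0.959) / (1 + 0.267·0.959) = 1.2259/1.2560 = 0.9760.

0.976c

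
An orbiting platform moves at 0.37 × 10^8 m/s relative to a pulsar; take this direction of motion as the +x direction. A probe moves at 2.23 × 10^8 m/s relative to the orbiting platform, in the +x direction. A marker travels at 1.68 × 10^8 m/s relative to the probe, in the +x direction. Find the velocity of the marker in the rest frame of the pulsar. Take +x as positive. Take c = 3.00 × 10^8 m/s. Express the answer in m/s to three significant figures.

2.81 × 10^8 m/s

Apply u = (u' + v)/(1 + u'v/c²) successively, working outward toward the pulsar.
(Dividing each given speed by c = 3.00 × 10^8 m/s to work in units of c.)
Start: velocity of the orbiting platform relative to the pulsar = 0.1233c.
Compose with the probe (u' = 0.743 in the orbiting platform frame): u_1 = (0.743 + 0.123) / (1 + 0.743·0.123) = 0.8667/1.0917 = 0.7939.
Compose with the marker (u' = 0.560 in the probe frame): u_2 = (0.560 + 0.794) / (1 + 0.560·0.794) = 1.3539/1.4446 = 0.9372.
So u = 0.9372 × 3.00 × 10^8 m/s.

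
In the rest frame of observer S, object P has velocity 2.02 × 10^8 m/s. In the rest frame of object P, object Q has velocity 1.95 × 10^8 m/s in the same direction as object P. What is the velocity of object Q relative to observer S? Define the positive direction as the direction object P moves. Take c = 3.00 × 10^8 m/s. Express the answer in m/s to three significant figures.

In units of c (dividing by 3.00 × 10^8 m/s): v = 0.673, u' = 0.650.
u = (u' + v)/(1 + u'v/c²):
u = (0.650 + 0.673) / (1 + 0.650·0.673) = 1.3233/1.4377 = 0.9205
Converting back: u = 0.9205 × 3.00 × 10^8 m/s.

2.76 × 10^8 m/s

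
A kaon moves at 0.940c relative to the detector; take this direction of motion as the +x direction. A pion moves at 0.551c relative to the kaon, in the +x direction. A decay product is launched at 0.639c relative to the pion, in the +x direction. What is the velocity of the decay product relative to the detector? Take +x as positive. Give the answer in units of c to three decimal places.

Apply u = (u' + v)/(1 + u'v/c²) successively, working outward toward the detector.
Start: velocity of the kaon relative to the detector = 0.9400c.
Compose with the pion (u' = 0.551 in the kaon frame): u_1 = (0.551 + 0.940) / (1 + 0.551·0.940) = 1.4910/1.5179 = 0.9823.
Compose with the decay product (u' = 0.639 in the pion frame): u_2 = (0.639 + 0.982) / (1 + 0.639·0.982) = 1.6213/1.6277 = 0.9961.

0.996c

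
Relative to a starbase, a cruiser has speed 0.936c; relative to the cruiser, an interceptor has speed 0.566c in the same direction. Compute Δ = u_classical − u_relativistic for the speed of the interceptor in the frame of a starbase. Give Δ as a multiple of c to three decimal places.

Galilean: u_cl = 0.566 + 0.936 = 1.5020.
Relativistic: u_rel = (0.566 + 0.936) / (1 + 0.566·0.936) = 1.5020/1.5298 = 0.9818.
Δ = 1.5020 − 0.9818 = 0.5202.
(The classical prediction exceeds c; the relativistic result does not.)

Δ = 0.520c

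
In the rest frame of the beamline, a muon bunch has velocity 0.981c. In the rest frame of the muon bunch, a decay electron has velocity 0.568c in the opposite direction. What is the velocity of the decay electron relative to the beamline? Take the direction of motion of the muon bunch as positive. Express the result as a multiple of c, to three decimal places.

With v = 0.981 and u' = -0.568 (in units of c),
u = (u' + v)/(1 + u'v/c²):
u = (-0.568 + 0.981) / (1 + (-0.568)·0.981) = 0.4130/0.4428 = 0.9327
(Galilean addition would give +0.413c.)

+0.933c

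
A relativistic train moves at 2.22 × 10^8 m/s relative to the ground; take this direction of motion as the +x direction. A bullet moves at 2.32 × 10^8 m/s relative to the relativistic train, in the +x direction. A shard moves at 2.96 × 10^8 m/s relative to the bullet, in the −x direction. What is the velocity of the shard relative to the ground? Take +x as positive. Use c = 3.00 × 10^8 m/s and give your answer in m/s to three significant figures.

-1.44 × 10^8 m/s

Apply u = (u' + v)/(1 + u'v/c²) successively, working outward toward the ground.
(Dividing each given speed by c = 3.00 × 10^8 m/s to work in units of c.)
Start: velocity of the relativistic train relative to the ground = 0.7400c.
Compose with the bullet (u' = 0.773 in the relativistic train frame): u_1 = (0.773 + 0.740) / (1 + 0.773·0.740) = 1.5133/1.5723 = 0.9625.
Compose with the shard (u' = -0.987 in the bullet frame): u_2 = (-0.987 + 0.963) / (1 + (-0.987)·0.963) = -0.0241/0.0503 = -0.4800.
So u = -0.4800 × 3.00 × 10^8 m/s.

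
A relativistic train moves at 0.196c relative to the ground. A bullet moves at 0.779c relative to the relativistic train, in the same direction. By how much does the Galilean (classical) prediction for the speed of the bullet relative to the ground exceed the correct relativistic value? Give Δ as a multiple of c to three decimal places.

Galilean: u_cl = 0.779 + 0.196 = 0.9750.
Relativistic: u_rel = (0.779 + 0.196) / (1 + 0.779·0.196) = 0.9750/1.1527 = 0.8459.
Δ = 0.9750 − 0.8459 = 0.1291.

Δ = 0.129c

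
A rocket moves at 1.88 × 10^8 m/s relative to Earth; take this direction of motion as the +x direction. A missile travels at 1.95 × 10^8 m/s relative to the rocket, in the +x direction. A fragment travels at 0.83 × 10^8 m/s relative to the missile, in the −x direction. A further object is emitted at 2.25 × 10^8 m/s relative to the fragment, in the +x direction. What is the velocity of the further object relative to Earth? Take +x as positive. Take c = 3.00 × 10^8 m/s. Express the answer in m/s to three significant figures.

+2.93 × 10^8 m/s

Apply u = (u' + v)/(1 + u'v/c²) successively, working outward toward Earth.
(Dividing each given speed by c = 3.00 × 10^8 m/s to work in units of c.)
Start: velocity of the rocket relative to Earth = 0.6267c.
Compose with the missile (u' = 0.650 in the rocket frame): u_1 = (0.650 + 0.627) / (1 + 0.650·0.627) = 1.2767/1.4073 = 0.9072.
Compose with the fragment (u' = -0.277 in the missile frame): u_2 = (-0.277 + 0.907) / (1 + (-0.277)·0.907) = 0.6305/0.7490 = 0.8417.
Compose with the further object (u' = 0.750 in the fragment frame): u_3 = (0.750 + 0.842) / (1 + 0.750·0.842) = 1.5917/1.6313 = 0.9757.
So u = 0.9757 × 3.00 × 10^8 m/s.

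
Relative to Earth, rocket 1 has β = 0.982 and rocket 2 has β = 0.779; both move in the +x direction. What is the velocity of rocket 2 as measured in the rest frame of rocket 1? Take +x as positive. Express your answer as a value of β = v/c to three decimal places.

β_A = 0.982, β_B = 0.779.
Transform to A's frame with the inverse velocity-addition law: u' = (u − v)/(1 − uv/c²), taking u = β_B and v = β_A.
u' = (0.779 − 0.982) / (1 − (0.982)(0.779)) = -0.2030/0.2350 = -0.8637.

β = -0.864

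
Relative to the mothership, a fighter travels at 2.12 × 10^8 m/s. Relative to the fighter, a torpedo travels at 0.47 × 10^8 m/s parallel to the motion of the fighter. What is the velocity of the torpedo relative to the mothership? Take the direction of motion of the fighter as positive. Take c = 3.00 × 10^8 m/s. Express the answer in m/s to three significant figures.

2.33 × 10^8 m/s

In units of c (dividing by 3.00 × 10^8 m/s): v = 0.707, u' = 0.157.
u = (u' + v)/(1 + u'v/c²):
u = (0.157 + 0.707) / (1 + 0.157·0.707) = 0.8633/1.1107 = 0.7773
Converting back: u = 0.7773 × 3.00 × 10^8 m/s.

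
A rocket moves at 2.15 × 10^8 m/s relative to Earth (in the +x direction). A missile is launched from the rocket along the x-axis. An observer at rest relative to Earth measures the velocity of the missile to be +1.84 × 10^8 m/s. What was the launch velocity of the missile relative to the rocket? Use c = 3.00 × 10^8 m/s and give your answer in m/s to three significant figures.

v = 0.717c, u = 0.613c.
Invert the composition law: u' = (u − v)/(1 − uv/c²).
u' = (0.613 − 0.717) / (1 − (0.613)(0.717)) = -0.1033/0.5604 = -0.1844.
u' = -0.1844 × 3.00 × 10^8 m/s.

-5.53 × 10^7 m/s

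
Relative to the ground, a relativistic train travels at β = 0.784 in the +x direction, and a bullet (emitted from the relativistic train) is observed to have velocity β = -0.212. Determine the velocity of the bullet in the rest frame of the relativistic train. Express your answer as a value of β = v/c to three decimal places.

β = -0.854

Invert the composition law: u' = (u − v)/(1 − uv/c²).
u' = (-0.212 − 0.784) / (1 − (-0.212)(0.784)) = -0.9960/1.1662 = -0.8541.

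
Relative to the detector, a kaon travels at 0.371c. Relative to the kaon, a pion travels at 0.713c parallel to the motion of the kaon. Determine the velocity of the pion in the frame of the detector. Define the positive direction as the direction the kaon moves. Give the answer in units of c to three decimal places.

With v = 0.371 and u' = 0.713 (in units of c),
u = (u' + v)/(1 + u'v/c²):
u = (0.713 + 0.371) / (1 + 0.713·0.371) = 1.0840/1.2645 = 0.8572
(Galilean addition would give +1.084c, exceeding c.)

0.857c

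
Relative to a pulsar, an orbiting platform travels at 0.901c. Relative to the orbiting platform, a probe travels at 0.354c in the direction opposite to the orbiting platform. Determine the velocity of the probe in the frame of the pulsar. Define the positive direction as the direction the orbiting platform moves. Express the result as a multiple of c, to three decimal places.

With v = 0.901 and u' = -0.354 (in units of c),
u = (u' + v)/(1 + u'v/c²):
u = (-0.354 + 0.901) / (1 + (-0.354)·0.901) = 0.5470/0.6810 = 0.8032
(Galilean addition would give +0.547c.)

+0.803c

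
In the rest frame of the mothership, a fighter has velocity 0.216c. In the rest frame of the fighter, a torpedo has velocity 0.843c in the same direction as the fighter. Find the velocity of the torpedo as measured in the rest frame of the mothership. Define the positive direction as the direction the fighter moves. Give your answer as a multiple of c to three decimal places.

With v = 0.216 and u' = 0.843 (in units of c),
u = (u' + v)/(1 + u'v/c²):
u = (0.843 + 0.216) / (1 + 0.843·0.216) = 1.0590/1.1821 = 0.8959

0.896c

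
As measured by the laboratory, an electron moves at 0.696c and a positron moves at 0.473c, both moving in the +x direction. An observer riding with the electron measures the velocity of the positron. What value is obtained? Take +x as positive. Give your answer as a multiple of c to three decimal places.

β_A = 0.696, β_B = 0.473.
Transform to A's frame with the inverse velocity-addition law: u' = (u − v)/(1 − uv/c²), taking u = β_B and v = β_A.
u' = (0.473 − 0.696) / (1 − (0.696)(0.473)) = -0.2230/0.6708 = -0.3324.

-0.332c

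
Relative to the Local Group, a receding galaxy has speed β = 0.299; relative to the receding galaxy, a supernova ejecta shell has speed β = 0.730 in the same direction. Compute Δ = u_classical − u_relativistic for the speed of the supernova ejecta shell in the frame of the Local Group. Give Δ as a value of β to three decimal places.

Δ = 0.184

Galilean: u_cl = 0.730 + 0.299 = 1.0290.
Relativistic: u_rel = (0.730 + 0.299) / (1 + 0.730·0.299) = 1.0290/1.2183 = 0.8446.
Δ = 1.0290 − 0.8446 = 0.1844.
(The classical prediction exceeds c; the relativistic result does not.)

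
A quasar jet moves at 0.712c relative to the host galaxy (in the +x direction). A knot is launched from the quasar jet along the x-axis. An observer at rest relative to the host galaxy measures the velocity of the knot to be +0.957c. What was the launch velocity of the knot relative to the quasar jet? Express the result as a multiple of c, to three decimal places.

Invert the composition law: u' = (u − v)/(1 − uv/c²).
u' = (0.957 − 0.712) / (1 − (0.957)(0.712)) = 0.2450/0.3186 = 0.7690.

+0.769c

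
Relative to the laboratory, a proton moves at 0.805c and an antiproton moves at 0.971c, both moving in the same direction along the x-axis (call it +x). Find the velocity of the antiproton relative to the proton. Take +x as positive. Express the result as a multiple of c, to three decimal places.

+0.760c

β_A = 0.805, β_B = 0.971.
Transform to A's frame with the inverse velocity-addition law: u' = (u − v)/(1 − uv/c²), taking u = β_B and v = β_A.
u' = (0.971 − 0.805) / (1 − (0.805)(0.971)) = 0.1660/0.2183 = 0.7603.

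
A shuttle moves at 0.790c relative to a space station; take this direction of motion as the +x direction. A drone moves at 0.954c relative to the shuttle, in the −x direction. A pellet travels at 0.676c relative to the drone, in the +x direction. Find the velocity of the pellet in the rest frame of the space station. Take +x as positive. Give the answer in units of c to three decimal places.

Apply u = (u' + v)/(1 + u'v/c²) successively, working outward toward the space station.
Start: velocity of the shuttle relative to the space station = 0.7900c.
Compose with the drone (u' = -0.954 in the shuttle frame): u_1 = (-0.954 + 0.790) / (1 + (-0.954)·0.790) = -0.1640/0.2463 = -0.6657.
Compose with the pellet (u' = 0.676 in the drone frame): u_2 = (0.676 + (-0.666)) / (1 + 0.676·(-0.666)) = 0.0103/0.5500 = 0.0186.

+0.019c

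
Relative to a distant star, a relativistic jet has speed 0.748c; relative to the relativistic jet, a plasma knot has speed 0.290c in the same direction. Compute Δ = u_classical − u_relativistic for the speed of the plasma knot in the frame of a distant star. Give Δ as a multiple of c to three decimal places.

Galilean: u_cl = 0.290 + 0.748 = 1.0380.
Relativistic: u_rel = (0.290 + 0.748) / (1 + 0.290·0.748) = 1.0380/1.2169 = 0.8530.
Δ = 1.0380 − 0.8530 = 0.1850.
(The classical prediction exceeds c; the relativistic result does not.)

Δ = 0.185c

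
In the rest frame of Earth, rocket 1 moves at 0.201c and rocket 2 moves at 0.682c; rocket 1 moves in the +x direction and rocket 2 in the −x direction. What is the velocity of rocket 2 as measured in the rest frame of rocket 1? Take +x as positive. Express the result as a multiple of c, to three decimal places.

-0.777c

β_A = 0.201, β_B = -0.682.
Transform to A's frame with the inverse velocity-addition law: u' = (u − v)/(1 − uv/c²), taking u = β_B and v = β_A.
u' = (-0.682 − 0.201) / (1 − (0.201)(-0.682)) = -0.8830/1.1371 = -0.7765.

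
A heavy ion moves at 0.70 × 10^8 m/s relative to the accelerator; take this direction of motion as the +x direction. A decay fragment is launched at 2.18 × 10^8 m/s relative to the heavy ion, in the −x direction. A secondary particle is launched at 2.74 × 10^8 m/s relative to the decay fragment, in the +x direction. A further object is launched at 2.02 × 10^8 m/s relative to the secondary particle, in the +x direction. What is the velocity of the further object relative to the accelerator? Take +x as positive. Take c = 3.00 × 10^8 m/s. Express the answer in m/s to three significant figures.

Apply u = (u' + v)/(1 + u'v/c²) successively, working outward toward the accelerator.
(Dividing each given speed by c = 3.00 × 10^8 m/s to work in units of c.)
Start: velocity of the heavy ion relative to the accelerator = 0.2333c.
Compose with the decay fragment (u' = -0.727 in the heavy ion frame): u_1 = (-0.727 + 0.233) / (1 + (-0.727)·0.233) = -0.4933/0.8304 = -0.5941.
Compose with the secondary particle (u' = 0.913 in the decay fragment frame): u_2 = (0.913 + (-0.594)) / (1 + 0.913·(-0.594)) = 0.3193/0.4574 = 0.6980.
Compose with the further object (u' = 0.673 in the secondary particle frame): u_3 = (0.673 + 0.698) / (1 + 0.673·0.698) = 1.3713/1.4700 = 0.9329.
So u = 0.9329 × 3.00 × 10^8 m/s.

+2.80 × 10^8 m/s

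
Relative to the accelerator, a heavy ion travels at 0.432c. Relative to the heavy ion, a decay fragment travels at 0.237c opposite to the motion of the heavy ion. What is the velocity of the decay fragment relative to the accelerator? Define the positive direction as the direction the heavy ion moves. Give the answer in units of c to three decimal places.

With v = 0.432 and u' = -0.237 (in units of c),
u = (u' + v)/(1 + u'v/c²):
u = (-0.237 + 0.432) / (1 + (-0.237)·0.432) = 0.1950/0.8976 = 0.2172

+0.217c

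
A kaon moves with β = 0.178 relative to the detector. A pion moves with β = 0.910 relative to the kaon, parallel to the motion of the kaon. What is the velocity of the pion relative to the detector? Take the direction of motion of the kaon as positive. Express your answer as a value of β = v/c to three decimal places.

β = 0.936

With v = 0.178 and u' = 0.910 (in units of c),
u = (u' + v)/(1 + u'v/c²):
u = (0.910 + 0.178) / (1 + 0.910·0.178) = 1.0880/1.1620 = 0.9363
(Galilean addition would give +1.088c, exceeding c.)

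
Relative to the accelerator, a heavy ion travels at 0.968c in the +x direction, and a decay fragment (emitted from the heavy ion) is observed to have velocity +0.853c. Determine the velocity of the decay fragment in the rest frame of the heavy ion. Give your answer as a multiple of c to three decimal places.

Invert the composition law: u' = (u − v)/(1 − uv/c²).
u' = (0.853 − 0.968) / (1 − (0.853)(0.968)) = -0.1150/0.1743 = -0.6598.

-0.660c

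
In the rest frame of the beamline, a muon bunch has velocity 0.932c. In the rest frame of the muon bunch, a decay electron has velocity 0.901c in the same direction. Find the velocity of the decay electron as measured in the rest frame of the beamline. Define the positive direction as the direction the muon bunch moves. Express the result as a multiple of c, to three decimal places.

With v = 0.932 and u' = 0.901 (in units of c),
u = (u' + v)/(1 + u'v/c²):
u = (0.901 + 0.932) / (1 + 0.901·0.932) = 1.8330/1.8397 = 0.9963

0.996c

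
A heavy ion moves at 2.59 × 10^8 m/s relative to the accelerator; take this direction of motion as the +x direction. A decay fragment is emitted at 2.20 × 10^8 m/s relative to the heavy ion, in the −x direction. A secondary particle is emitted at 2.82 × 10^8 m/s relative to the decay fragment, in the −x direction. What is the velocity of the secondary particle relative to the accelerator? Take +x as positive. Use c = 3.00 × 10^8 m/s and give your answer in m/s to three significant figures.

-2.63 × 10^8 m/s

Apply u = (u' + v)/(1 + u'v/c²) successively, working outward toward the accelerator.
(Dividing each given speed by c = 3.00 × 10^8 m/s to work in units of c.)
Start: velocity of the heavy ion relative to the accelerator = 0.8633c.
Compose with the decay fragment (u' = -0.733 in the heavy ion frame): u_1 = (-0.733 + 0.863) / (1 + (-0.733)·0.863) = 0.1300/0.3669 = 0.3543.
Compose with the secondary particle (u' = -0.940 in the decay fragment frame): u_2 = (-0.940 + 0.354) / (1 + (-0.940)·0.354) = -0.5857/0.6669 = -0.8782.
So u = -0.8782 × 3.00 × 10^8 m/s.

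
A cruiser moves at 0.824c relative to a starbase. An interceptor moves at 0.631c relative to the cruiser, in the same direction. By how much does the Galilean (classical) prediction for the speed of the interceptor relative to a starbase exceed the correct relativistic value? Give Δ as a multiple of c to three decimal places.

Δ = 0.498c

Galilean: u_cl = 0.631 + 0.824 = 1.4550.
Relativistic: u_rel = (0.631 + 0.824) / (1 + 0.631·0.824) = 1.4550/1.5199 = 0.9573.
Δ = 1.4550 − 0.9573 = 0.4977.
(The classical prediction exceeds c; the relativistic result does not.)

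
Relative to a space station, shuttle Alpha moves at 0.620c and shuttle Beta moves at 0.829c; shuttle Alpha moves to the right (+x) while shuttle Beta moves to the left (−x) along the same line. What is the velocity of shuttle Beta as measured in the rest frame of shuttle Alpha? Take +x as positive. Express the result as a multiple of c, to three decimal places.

β_A = 0.620, β_B = -0.829.
Transform to A's frame with the inverse velocity-addition law: u' = (u − v)/(1 − uv/c²), taking u = β_B and v = β_A.
u' = (-0.829 − 0.620) / (1 − (0.620)(-0.829)) = -1.4490/1.5140 = -0.9571.

-0.957c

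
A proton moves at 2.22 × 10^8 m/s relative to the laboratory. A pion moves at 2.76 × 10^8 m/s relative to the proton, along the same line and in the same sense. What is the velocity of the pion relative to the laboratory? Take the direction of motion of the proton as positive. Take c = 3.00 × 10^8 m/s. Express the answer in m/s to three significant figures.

2.96 × 10^8 m/s

In units of c (dividing by 3.00 × 10^8 m/s): v = 0.740, u' = 0.920.
u = (u' + v)/(1 + u'v/c²):
u = (0.920 + 0.740) / (1 + 0.920·0.740) = 1.6600/1.6808 = 0.9876
(Galilean addition would give +1.660c, exceeding c.)
Converting back: u = 0.9876 × 3.00 × 10^8 m/s.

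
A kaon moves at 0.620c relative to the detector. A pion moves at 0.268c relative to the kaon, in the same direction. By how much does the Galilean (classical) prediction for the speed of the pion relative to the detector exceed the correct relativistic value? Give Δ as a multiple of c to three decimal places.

Galilean: u_cl = 0.268 + 0.620 = 0.8880.
Relativistic: u_rel = (0.268 + 0.620) / (1 + 0.268·0.620) = 0.8880/1.1662 = 0.7615.
Δ = 0.8880 − 0.7615 = 0.1265.

Δ = 0.127c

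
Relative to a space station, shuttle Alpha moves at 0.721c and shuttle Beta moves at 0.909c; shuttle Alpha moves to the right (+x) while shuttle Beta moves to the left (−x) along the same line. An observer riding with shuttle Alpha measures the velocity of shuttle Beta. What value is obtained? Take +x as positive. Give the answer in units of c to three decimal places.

-0.985c

β_A = 0.721, β_B = -0.909.
Transform to A's frame with the inverse velocity-addition law: u' = (u − v)/(1 − uv/c²), taking u = β_B and v = β_A.
u' = (-0.909 − 0.721) / (1 − (0.721)(-0.909)) = -1.6300/1.6554 = -0.9847.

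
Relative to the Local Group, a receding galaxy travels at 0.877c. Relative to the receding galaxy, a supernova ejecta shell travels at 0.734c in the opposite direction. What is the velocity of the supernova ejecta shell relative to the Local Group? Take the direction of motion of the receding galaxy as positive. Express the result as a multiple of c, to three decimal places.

With v = 0.877 and u' = -0.734 (in units of c),
u = (u' + v)/(1 + u'v/c²):
u = (-0.734 + 0.877) / (1 + (-0.734)·0.877) = 0.1430/0.3563 = 0.4014

+0.401c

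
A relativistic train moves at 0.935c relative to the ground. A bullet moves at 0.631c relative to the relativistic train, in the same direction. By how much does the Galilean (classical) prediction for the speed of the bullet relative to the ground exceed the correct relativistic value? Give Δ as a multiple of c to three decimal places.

Δ = 0.581c

Galilean: u_cl = 0.631 + 0.935 = 1.5660.
Relativistic: u_rel = (0.631 + 0.935) / (1 + 0.631·0.935) = 1.5660/1.5900 = 0.9849.
Δ = 1.5660 − 0.9849 = 0.5811.
(The classical prediction exceeds c; the relativistic result does not.)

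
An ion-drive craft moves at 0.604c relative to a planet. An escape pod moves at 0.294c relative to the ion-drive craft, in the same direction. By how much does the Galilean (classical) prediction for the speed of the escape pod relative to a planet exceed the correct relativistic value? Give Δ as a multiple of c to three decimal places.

Δ = 0.135c

Galilean: u_cl = 0.294 + 0.604 = 0.8980.
Relativistic: u_rel = (0.294 + 0.604) / (1 + 0.294·0.604) = 0.8980/1.1776 = 0.7626.
Δ = 0.8980 − 0.7626 = 0.1354.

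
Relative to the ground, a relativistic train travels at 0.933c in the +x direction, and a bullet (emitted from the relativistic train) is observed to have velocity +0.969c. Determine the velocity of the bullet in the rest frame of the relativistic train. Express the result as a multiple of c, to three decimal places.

+0.375c

Invert the composition law: u' = (u − v)/(1 − uv/c²).
u' = (0.969 − 0.933) / (1 − (0.969)(0.933)) = 0.0360/0.0959 = 0.3753.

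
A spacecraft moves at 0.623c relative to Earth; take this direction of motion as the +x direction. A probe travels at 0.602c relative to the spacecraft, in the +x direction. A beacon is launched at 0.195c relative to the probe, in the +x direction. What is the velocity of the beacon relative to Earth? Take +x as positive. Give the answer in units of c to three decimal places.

Apply u = (u' + v)/(1 + u'v/c²) successively, working outward toward Earth.
Start: velocity of the spacecraft relative to Earth = 0.6230c.
Compose with the probe (u' = 0.602 in the spacecraft frame): u_1 = (0.602 + 0.623) / (1 + 0.602·0.623) = 1.2250/1.3750 = 0.8909.
Compose with the beacon (u' = 0.195 in the probe frame): u_2 = (0.195 + 0.891) / (1 + 0.195·0.891) = 1.0859/1.1737 = 0.9252.

0.925c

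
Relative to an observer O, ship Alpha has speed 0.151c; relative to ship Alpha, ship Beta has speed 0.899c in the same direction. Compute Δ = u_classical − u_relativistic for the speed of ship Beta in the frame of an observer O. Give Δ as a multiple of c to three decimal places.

Galilean: u_cl = 0.899 + 0.151 = 1.0500.
Relativistic: u_rel = (0.899 + 0.151) / (1 + 0.899·0.151) = 1.0500/1.1357 = 0.9245.
Δ = 1.0500 − 0.9245 = 0.1255.
(The classical prediction exceeds c; the relativistic result does not.)

Δ = 0.125c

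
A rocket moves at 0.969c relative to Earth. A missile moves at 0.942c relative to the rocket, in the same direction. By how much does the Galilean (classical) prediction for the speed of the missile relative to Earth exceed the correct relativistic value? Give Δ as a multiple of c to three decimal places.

Δ = 0.912c

Galilean: u_cl = 0.942 + 0.969 = 1.9110.
Relativistic: u_rel = (0.942 + 0.969) / (1 + 0.942·0.969) = 1.9110/1.9128 = 0.9991.
Δ = 1.9110 − 0.9991 = 0.9119.
(The classical prediction exceeds c; the relativistic result does not.)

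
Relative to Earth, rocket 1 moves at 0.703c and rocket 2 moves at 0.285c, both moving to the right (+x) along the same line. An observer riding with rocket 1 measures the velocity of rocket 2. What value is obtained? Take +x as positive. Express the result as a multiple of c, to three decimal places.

β_A = 0.703, β_B = 0.285.
Transform to A's frame with the inverse velocity-addition law: u' = (u − v)/(1 − uv/c²), taking u = β_B and v = β_A.
u' = (0.285 − 0.703) / (1 − (0.703)(0.285)) = -0.4180/0.7996 = -0.5227.

-0.523c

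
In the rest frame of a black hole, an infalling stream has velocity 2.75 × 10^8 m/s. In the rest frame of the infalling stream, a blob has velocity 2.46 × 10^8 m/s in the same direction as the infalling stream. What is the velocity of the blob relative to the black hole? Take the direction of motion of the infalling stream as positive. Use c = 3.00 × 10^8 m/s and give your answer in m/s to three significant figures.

2.97 × 10^8 m/s

In units of c (dividing by 3.00 × 10^8 m/s): v = 0.917, u' = 0.820.
u = (u' + v)/(1 + u'v/c²):
u = (0.820 + 0.917) / (1 + 0.820·0.917) = 1.7367/1.7517 = 0.9914
Converting back: u = 0.9914 × 3.00 × 10^8 m/s.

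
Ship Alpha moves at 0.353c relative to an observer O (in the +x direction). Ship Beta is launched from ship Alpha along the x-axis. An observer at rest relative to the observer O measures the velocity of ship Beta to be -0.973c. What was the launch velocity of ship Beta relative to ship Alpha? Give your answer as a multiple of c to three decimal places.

Invert the composition law: u' = (u − v)/(1 − uv/c²).
u' = (-0.973 − 0.353) / (1 − (-0.973)(0.353)) = -1.3260/1.3435 = -0.9870.

-0.987c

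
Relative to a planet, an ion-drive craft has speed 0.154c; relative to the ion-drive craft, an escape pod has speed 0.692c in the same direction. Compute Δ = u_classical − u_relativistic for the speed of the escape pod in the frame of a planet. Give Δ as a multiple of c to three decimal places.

Galilean: u_cl = 0.692 + 0.154 = 0.8460.
Relativistic: u_rel = (0.692 + 0.154) / (1 + 0.692·0.154) = 0.8460/1.1066 = 0.7645.
Δ = 0.8460 − 0.7645 = 0.0815.

Δ = 0.081c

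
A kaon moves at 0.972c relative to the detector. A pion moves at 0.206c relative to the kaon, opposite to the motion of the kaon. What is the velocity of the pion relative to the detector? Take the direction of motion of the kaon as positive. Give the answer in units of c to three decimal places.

With v = 0.972 and u' = -0.206 (in units of c),
u = (u' + v)/(1 + u'v/c²):
u = (-0.206 + 0.972) / (1 + (-0.206)·0.972) = 0.7660/0.7998 = 0.9578
(Galilean addition would give +0.766c.)

+0.958c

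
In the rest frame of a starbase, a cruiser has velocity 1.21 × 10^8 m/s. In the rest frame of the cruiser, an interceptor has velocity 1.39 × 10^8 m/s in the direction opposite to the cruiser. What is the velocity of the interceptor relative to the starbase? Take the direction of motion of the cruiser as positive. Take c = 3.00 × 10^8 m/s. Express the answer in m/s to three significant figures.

In units of c (dividing by 3.00 × 10^8 m/s): v = 0.403, u' = -0.463.
u = (u' + v)/(1 + u'v/c²):
u = (-0.463 + 0.403) / (1 + (-0.463)·0.403) = -0.0600/0.8131 = -0.0738
Converting back: u = -0.0738 × 3.00 × 10^8 m/s.

-2.21 × 10^7 m/s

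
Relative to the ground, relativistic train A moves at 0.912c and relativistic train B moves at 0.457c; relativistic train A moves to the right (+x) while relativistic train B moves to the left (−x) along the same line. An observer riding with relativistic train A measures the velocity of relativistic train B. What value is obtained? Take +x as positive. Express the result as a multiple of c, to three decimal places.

β_A = 0.912, β_B = -0.457.
Transform to A's frame with the inverse velocity-addition law: u' = (u − v)/(1 − uv/c²), taking u = β_B and v = β_A.
u' = (-0.457 − 0.912) / (1 − (0.912)(-0.457)) = -1.3690/1.4168 = -0.9663.

-0.966c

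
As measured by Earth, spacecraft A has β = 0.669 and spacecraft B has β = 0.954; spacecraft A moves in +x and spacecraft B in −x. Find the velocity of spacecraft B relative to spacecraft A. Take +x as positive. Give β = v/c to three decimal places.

β_A = 0.669, β_B = -0.954.
Transform to A's frame with the inverse velocity-addition law: u' = (u − v)/(1 − uv/c²), taking u = β_B and v = β_A.
u' = (-0.954 − 0.669) / (1 − (0.669)(-0.954)) = -1.6230/1.6382 = -0.9907.

β = -0.991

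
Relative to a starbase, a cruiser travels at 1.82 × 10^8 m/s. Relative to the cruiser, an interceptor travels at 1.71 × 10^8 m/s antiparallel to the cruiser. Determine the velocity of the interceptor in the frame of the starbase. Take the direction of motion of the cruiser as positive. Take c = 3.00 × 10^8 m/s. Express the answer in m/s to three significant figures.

In units of c (dividing by 3.00 × 10^8 m/s): v = 0.607, u' = -0.570.
u = (u' + v)/(1 + u'v/c²):
u = (-0.570 + 0.607) / (1 + (-0.570)·0.607) = 0.0367/0.6542 = 0.0560
(Galilean addition would give +0.037c.)
Converting back: u = 0.0560 × 3.00 × 10^8 m/s.

+1.68 × 10^7 m/s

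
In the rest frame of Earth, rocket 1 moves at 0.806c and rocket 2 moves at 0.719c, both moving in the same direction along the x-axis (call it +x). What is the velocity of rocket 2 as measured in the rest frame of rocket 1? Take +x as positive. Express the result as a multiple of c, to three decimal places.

-0.207c

β_A = 0.806, β_B = 0.719.
Transform to A's frame with the inverse velocity-addition law: u' = (u − v)/(1 − uv/c²), taking u = β_B and v = β_A.
u' = (0.719 − 0.806) / (1 − (0.806)(0.719)) = -0.0870/0.4205 = -0.2069.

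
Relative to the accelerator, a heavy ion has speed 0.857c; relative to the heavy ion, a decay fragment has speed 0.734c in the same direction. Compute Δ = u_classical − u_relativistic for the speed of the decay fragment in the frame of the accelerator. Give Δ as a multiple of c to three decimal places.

Δ = 0.614c

Galilean: u_cl = 0.734 + 0.857 = 1.5910.
Relativistic: u_rel = (0.734 + 0.857) / (1 + 0.734·0.857) = 1.5910/1.6290 = 0.9767.
Δ = 1.5910 − 0.9767 = 0.6143.
(The classical prediction exceeds c; the relativistic result does not.)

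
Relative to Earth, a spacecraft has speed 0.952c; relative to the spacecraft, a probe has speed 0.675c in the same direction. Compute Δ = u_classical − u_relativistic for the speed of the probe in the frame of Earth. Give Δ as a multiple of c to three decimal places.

Δ = 0.636c

Galilean: u_cl = 0.675 + 0.952 = 1.6270.
Relativistic: u_rel = (0.675 + 0.952) / (1 + 0.675·0.952) = 1.6270/1.6426 = 0.9905.
Δ = 1.6270 − 0.9905 = 0.6365.
(The classical prediction exceeds c; the relativistic result does not.)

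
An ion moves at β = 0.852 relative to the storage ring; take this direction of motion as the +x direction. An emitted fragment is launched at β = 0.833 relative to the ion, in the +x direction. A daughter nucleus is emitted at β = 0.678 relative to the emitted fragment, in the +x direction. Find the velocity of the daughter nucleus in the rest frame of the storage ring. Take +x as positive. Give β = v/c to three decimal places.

Apply u = (u' + v)/(1 + u'v/c²) successively, working outward toward the storage ring.
Start: velocity of the ion relative to the storage ring = 0.8520c.
Compose with the emitted fragment (u' = 0.833 in the ion frame): u_1 = (0.833 + 0.852) / (1 + 0.833·0.852) = 1.6850/1.7097 = 0.9855.
Compose with the daughter nucleus (u' = 0.678 in the emitted fragment frame): u_2 = (0.678 + 0.986) / (1 + 0.678·0.986) = 1.6635/1.6682 = 0.9972.

β = 0.997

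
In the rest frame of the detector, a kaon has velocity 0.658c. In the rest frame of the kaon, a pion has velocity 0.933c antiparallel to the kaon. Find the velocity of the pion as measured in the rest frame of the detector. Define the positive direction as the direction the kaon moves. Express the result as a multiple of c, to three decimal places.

With v = 0.658 and u' = -0.933 (in units of c),
u = (u' + v)/(1 + u'v/c²):
u = (-0.933 + 0.658) / (1 + (-0.933)·0.658) = -0.2750/0.3861 = -0.7123

-0.712c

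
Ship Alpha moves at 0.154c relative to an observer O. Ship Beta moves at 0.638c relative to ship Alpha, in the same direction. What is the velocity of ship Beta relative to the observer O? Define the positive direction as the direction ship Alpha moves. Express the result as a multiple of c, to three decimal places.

With v = 0.154 and u' = 0.638 (in units of c),
u = (u' + v)/(1 + u'v/c²):
u = (0.638 + 0.154) / (1 + 0.638·0.154) = 0.7920/1.0983 = 0.7211
(Galilean addition would give +0.792c.)

0.721c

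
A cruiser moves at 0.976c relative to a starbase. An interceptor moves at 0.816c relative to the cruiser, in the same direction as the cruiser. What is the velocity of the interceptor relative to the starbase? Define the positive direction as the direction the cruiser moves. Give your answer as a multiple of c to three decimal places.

With v = 0.976 and u' = 0.816 (in units of c),
u = (u' + v)/(1 + u'v/c²):
u = (0.816 + 0.976) / (1 + 0.816·0.976) = 1.7920/1.7964 = 0.9975

0.998c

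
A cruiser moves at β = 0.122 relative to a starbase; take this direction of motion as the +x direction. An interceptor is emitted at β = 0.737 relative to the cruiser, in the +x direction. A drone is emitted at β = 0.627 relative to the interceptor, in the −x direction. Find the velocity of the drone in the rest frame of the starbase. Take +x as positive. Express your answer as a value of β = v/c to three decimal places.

Apply u = (u' + v)/(1 + u'v/c²) successively, working outward toward the starbase.
Start: velocity of the cruiser relative to the starbase = 0.1220c.
Compose with the interceptor (u' = 0.737 in the cruiser frame): u_1 = (0.737 + 0.122) / (1 + 0.737·0.122) = 0.8590/1.0899 = 0.7881.
Compose with the drone (u' = -0.627 in the interceptor frame): u_2 = (-0.627 + 0.788) / (1 + (-0.627)·0.788) = 0.1611/0.5058 = 0.3186.

β = +0.319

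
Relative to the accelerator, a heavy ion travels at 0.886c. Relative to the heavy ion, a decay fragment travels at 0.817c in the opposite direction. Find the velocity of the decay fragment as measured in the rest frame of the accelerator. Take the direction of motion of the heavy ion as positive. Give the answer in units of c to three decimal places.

With v = 0.886 and u' = -0.817 (in units of c),
u = (u' + v)/(1 + u'v/c²):
u = (-0.817 + 0.886) / (1 + (-0.817)·0.886) = 0.0690/0.2761 = 0.2499
(Galilean addition would give +0.069c.)

+0.250c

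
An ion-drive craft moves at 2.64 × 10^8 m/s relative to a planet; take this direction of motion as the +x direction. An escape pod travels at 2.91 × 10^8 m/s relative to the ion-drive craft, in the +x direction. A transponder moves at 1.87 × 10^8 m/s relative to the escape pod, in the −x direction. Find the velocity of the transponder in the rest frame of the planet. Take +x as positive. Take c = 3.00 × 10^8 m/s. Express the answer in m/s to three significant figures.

+2.97 × 10^8 m/s

Apply u = (u' + v)/(1 + u'v/c²) successively, working outward toward the planet.
(Dividing each given speed by c = 3.00 × 10^8 m/s to work in units of c.)
Start: velocity of the ion-drive craft relative to the planet = 0.8800c.
Compose with the escape pod (u' = 0.970 in the ion-drive craft frame): u_1 = (0.970 + 0.880) / (1 + 0.970·0.880) = 1.8500/1.8536 = 0.9981.
Compose with the transponder (u' = -0.623 in the escape pod frame): u_2 = (-0.623 + 0.998) / (1 + (-0.623)·0.998) = 0.3747/0.3779 = 0.9917.
So u = 0.9917 × 3.00 × 10^8 m/s.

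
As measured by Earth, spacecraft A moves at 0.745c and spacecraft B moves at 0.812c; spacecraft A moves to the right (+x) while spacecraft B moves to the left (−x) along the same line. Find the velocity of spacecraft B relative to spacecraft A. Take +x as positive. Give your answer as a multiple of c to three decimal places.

-0.970c

β_A = 0.745, β_B = -0.812.
Transform to A's frame with the inverse velocity-addition law: u' = (u − v)/(1 − uv/c²), taking u = β_B and v = β_A.
u' = (-0.812 − 0.745) / (1 − (0.745)(-0.812)) = -1.5570/1.6049 = -0.9701.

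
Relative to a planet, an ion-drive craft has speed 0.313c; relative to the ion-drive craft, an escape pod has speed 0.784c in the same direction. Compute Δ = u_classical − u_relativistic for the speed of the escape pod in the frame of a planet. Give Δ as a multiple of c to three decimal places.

Galilean: u_cl = 0.784 + 0.313 = 1.0970.
Relativistic: u_rel = (0.784 + 0.313) / (1 + 0.784·0.313) = 1.0970/1.2454 = 0.8808.
Δ = 1.0970 − 0.8808 = 0.2162.
(The classical prediction exceeds c; the relativistic result does not.)

Δ = 0.216c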